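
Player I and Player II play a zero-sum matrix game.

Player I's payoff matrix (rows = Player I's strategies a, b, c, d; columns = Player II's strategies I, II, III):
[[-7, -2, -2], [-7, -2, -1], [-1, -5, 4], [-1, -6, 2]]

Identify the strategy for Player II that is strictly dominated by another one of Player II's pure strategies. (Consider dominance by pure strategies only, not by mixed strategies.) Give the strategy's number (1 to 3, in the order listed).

Player II prefers columns that give Player I less. Compare III with I: -7 < -2, -7 < -1, -1 < 4, -1 < 2.
So I strictly dominates III for Player II; III is strictly dominated.

3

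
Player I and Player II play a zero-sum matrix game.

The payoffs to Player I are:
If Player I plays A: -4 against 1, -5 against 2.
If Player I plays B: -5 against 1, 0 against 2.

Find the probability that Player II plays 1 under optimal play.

Row minima are -5 and -5, so Player I's maximin is -5; column maxima are -4 and 0, so Player II's minimax is -4. These differ, so the equilibrium is in mixed strategies.
Let Player II play 1 with probability q. Player I is indifferent when −4q − 5(1−q) = −5q, giving q = 5/6.

5/6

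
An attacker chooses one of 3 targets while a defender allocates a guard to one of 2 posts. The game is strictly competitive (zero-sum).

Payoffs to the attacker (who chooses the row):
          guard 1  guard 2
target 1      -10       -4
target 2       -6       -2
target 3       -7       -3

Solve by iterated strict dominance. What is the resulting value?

-6

Row target 3 is strictly dominated by row target 2 (-6>-7, -2>-3); eliminate target 3.
Row target 1 is strictly dominated by row target 2 (-6>-10, -2>-4); eliminate target 1.
Column guard 2 is strictly dominated by guard 1 for the defender (-6<-2); eliminate guard 2.
Only (target 2, guard 1) remains, with payoff -6.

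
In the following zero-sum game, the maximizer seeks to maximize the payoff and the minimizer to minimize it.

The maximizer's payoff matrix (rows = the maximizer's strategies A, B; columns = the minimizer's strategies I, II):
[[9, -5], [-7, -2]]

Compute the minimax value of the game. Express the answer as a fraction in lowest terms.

-53/19

Row minima are -5 and -7, so the maximizer's maximin is -5; column maxima are 9 and -2, so the minimizer's minimax is -2. These differ, so the equilibrium is in mixed strategies.
Let the maximizer play A with probability p. The minimizer is indifferent when 9p − 7(1−p) = −5p − 2(1−p), giving p = 5/19.
Let the minimizer play I with probability q. The maximizer is indifferent when 9q − 5(1−q) = −7q − 2(1−q), giving q = 3/19.
The value is 9·(3/19) + (-5)·(16/19) = -53/19.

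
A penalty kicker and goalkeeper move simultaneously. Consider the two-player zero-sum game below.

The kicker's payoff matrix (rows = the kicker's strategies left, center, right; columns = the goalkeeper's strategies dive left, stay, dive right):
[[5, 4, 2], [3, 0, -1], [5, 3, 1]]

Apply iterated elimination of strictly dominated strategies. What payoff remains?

Row center is strictly dominated by row left (5>3, 4>0, 2>-1); eliminate center.
Column stay is strictly dominated by dive right for the goalkeeper (2<4, 1<3); eliminate stay.
Column dive left is strictly dominated by dive right for the goalkeeper (2<5, 1<5); eliminate dive left.
Row right is strictly dominated by row left (2>1); eliminate right.
Only (left, dive right) remains, with payoff 2.

2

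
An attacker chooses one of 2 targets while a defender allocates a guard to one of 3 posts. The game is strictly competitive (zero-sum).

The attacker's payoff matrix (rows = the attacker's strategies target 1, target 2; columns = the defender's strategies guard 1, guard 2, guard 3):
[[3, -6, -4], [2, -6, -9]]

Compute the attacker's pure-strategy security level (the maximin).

The worst-case payoff for each row is target 1: -6, target 2: -9.
The best of these is -6.

-6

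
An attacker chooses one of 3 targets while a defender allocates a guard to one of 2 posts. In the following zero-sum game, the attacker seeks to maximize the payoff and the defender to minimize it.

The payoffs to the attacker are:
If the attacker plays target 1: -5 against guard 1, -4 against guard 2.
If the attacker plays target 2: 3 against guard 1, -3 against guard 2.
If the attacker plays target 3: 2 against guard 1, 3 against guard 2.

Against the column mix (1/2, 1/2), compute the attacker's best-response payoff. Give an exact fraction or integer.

5/2

target 1: (-5)·(1/2) + (-4)·(1/2) = -9/2.
target 2: (3)·(1/2) + (-3)·(1/2) = 0.
target 3: (2)·(1/2) + (3)·(1/2) = 5/2.
The best pure response is target 3 with expected payoff 5/2.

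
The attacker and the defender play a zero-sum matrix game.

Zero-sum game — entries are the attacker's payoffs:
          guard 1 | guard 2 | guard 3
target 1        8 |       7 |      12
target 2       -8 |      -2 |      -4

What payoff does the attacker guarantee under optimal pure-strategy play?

Row minima: 7, -8 → the attacker's maximin is 7.
Column maxima: 8, 7, 12 → the defender's minimax is 7.
They coincide at (target 1, guard 2), so the value is 7.

7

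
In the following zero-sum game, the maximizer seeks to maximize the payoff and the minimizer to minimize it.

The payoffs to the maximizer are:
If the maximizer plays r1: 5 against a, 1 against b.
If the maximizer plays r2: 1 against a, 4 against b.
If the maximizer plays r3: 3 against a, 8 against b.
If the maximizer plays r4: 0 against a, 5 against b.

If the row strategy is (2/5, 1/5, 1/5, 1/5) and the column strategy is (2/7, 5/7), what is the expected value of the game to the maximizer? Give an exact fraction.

Against (2/7, 5/7), each row's expected payoff is r1: 15/7; r2: 22/7; r3: 46/7; r4: 25/7.
Taking the (2/5, 1/5, 1/5, 1/5)-weighted average: (2/5)·(15/7) + (1/5)·(22/7) + (1/5)·(46/7) + (1/5)·(25/7) = 123/35.

123/35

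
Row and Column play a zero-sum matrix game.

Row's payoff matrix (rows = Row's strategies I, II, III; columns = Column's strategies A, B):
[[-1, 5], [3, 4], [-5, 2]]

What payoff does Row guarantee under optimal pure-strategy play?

Row minima: -1, 3, -5 → Row's maximin is 3.
Column maxima: 3, 5 → Column's minimax is 3.
They coincide at (II, A), so the value is 3.

3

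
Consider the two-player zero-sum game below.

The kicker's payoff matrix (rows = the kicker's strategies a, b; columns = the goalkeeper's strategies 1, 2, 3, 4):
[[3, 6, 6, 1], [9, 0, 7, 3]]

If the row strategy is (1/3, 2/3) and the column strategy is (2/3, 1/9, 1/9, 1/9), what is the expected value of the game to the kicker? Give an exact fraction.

53/9

Against (2/3, 1/9, 1/9, 1/9), each row's expected payoff is a: 31/9; b: 64/9.
Taking the (1/3, 2/3)-weighted average: (1/3)·(31/9) + (2/3)·(64/9) = 53/9.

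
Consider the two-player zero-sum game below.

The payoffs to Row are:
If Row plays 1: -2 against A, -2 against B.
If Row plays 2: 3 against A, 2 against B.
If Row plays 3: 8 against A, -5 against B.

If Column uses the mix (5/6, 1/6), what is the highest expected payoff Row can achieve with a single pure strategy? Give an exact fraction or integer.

35/6

1: (-2)·(5/6) + (-2)·(1/6) = -2.
2: (3)·(5/6) + (2)·(1/6) = 17/6.
3: (8)·(5/6) + (-5)·(1/6) = 35/6.
The best pure response is 3 with expected payoff 35/6.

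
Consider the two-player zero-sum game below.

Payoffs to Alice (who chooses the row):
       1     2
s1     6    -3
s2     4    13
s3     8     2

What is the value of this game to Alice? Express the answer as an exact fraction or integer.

Row s1 is strictly dominated by row s3, so Alice never plays it.
The remaining 2×2 game on (s2, s3) × (1, 2) has no saddle point. Let Alice play s2 with probability p; indifference gives 4p + 8(1−p) = 13p + 2(1−p), so p = 2/5.
Similarly Bob's optimal q on 1 is 11/15, and the value is 4·(11/15) + (13)·(4/15) = 32/5.

32/5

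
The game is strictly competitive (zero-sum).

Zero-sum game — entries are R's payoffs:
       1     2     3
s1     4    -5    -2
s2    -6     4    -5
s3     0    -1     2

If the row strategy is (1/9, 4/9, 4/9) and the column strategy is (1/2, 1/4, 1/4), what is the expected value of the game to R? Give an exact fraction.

-47/36

Against (1/2, 1/4, 1/4), each row's expected payoff is s1: 1/4; s2: -13/4; s3: 1/4.
Taking the (1/9, 4/9, 4/9)-weighted average: (1/9)·(1/4) + (4/9)·(-13/4) + (4/9)·(1/4) = -47/36.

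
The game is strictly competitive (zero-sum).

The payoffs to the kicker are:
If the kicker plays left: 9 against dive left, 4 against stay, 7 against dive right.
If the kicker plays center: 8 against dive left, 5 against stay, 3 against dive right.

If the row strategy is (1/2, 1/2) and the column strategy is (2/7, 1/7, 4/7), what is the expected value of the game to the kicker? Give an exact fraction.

Against (2/7, 1/7, 4/7), each row's expected payoff is left: 50/7; center: 33/7.
Taking the (1/2, 1/2)-weighted average: (1/2)·(50/7) + (1/2)·(33/7) = 83/14.

83/14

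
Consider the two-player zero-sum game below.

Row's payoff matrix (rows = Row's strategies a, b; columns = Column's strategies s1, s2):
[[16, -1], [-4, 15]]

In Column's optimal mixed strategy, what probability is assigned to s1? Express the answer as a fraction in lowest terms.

4/9

Row minima are -1 and -4, so Row's maximin is -1; column maxima are 16 and 15, so Column's minimax is 15. These differ, so the equilibrium is in mixed strategies.
Let Column play s1 with probability q. Row is indifferent when 16q − (1−q) = −4q + 15(1−q), giving q = 4/9.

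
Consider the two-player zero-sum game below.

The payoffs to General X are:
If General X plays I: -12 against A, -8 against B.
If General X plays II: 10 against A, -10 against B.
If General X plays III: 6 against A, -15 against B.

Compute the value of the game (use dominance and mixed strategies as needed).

Row III is strictly dominated by row II, so General X never plays it.
The remaining 2×2 game on (I, II) × (A, B) has no saddle point. Let General X play I with probability p; indifference gives −12p + 10(1−p) = −8p − 10(1−p), so p = 5/6.
Similarly General Y's optimal q on A is 1/12, and the value is -12·(1/12) + (-8)·(11/12) = -25/3.

-25/3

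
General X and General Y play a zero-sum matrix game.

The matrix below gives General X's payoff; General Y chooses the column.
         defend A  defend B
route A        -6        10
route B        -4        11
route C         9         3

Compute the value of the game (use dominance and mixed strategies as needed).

Row route A is strictly dominated by row route B, so General X never plays it.
The remaining 2×2 game on (route B, route C) × (defend A, defend B) has no saddle point. Let General X play route B with probability p; indifference gives −4p + 9(1−p) = 11p + 3(1−p), so p = 2/7.
Similarly General Y's optimal q on defend A is 8/21, and the value is -4·(8/21) + (11)·(13/21) = 37/7.

37/7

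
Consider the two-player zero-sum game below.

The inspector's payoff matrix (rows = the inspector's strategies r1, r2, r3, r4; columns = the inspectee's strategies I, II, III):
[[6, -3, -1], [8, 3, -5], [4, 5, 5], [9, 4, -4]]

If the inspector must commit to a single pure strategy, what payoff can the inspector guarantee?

The worst-case payoff for each row is r1: -3, r2: -5, r3: 4, r4: -4.
The best of these is 4.

4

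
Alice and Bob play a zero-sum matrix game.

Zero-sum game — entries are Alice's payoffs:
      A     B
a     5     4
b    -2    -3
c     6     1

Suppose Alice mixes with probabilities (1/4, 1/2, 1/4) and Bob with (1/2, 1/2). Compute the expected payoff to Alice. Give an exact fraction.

3/4

Against (1/2, 1/2), each row's expected payoff is a: 9/2; b: -5/2; c: 7/2.
Taking the (1/4, 1/2, 1/4)-weighted average: (1/4)·(9/2) + (1/2)·(-5/2) + (1/4)·(7/2) = 3/4.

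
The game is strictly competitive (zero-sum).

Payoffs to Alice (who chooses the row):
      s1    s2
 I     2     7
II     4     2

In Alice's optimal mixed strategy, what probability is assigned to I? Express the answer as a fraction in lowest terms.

Row minima are 2 and 2, so Alice's maximin is 2; column maxima are 4 and 7, so Bob's minimax is 4. These differ, so the equilibrium is in mixed strategies.
Let Alice play I with probability p. Bob is indifferent when 2p + 4(1−p) = 7p + 2(1−p), giving p = 2/7.

2/7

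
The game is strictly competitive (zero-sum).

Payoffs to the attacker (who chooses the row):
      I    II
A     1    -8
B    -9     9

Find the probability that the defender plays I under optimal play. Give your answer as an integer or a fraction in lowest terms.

17/27

Row minima are -8 and -9, so the attacker's maximin is -8; column maxima are 1 and 9, so the defender's minimax is 1. These differ, so the equilibrium is in mixed strategies.
Let the defender play I with probability q. The attacker is indifferent when q − 8(1−q) = −9q + 9(1−q), giving q = 17/27.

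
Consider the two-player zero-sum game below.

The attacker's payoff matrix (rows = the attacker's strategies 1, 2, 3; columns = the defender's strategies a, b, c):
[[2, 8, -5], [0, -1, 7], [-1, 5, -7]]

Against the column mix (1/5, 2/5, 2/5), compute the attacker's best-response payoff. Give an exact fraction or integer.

12/5

1: (2)·(1/5) + (8)·(2/5) + (-5)·(2/5) = 8/5.
2: (0)·(1/5) + (-1)·(2/5) + (7)·(2/5) = 12/5.
3: (-1)·(1/5) + (5)·(2/5) + (-7)·(2/5) = -1.
The best pure response is 2 with expected payoff 12/5.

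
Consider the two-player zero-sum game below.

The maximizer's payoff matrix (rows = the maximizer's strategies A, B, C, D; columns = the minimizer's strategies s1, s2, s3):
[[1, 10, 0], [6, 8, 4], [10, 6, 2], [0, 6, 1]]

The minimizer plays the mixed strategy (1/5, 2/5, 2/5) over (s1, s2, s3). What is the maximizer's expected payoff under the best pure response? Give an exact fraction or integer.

A: (1)·(1/5) + (10)·(2/5) + (0)·(2/5) = 21/5.
B: (6)·(1/5) + (8)·(2/5) + (4)·(2/5) = 6.
C: (10)·(1/5) + (6)·(2/5) + (2)·(2/5) = 26/5.
D: (0)·(1/5) + (6)·(2/5) + (1)·(2/5) = 14/5.
The best pure response is B with expected payoff 6.

6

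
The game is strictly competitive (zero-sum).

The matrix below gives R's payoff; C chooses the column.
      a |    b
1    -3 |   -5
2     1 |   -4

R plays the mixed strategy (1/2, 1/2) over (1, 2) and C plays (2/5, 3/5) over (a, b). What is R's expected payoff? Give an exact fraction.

-31/10

Against (2/5, 3/5), each row's expected payoff is 1: -21/5; 2: -2.
Taking the (1/2, 1/2)-weighted average: (1/2)·(-21/5) + (1/2)·(-2) = -31/10.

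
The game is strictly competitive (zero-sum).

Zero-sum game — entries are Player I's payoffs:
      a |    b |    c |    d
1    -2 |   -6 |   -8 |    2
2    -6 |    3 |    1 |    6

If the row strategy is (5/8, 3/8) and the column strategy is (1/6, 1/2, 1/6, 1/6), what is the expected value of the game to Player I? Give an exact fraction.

Against (1/6, 1/2, 1/6, 1/6), each row's expected payoff is 1: -13/3; 2: 5/3.
Taking the (5/8, 3/8)-weighted average: (5/8)·(-13/3) + (3/8)·(5/3) = -25/12.

-25/12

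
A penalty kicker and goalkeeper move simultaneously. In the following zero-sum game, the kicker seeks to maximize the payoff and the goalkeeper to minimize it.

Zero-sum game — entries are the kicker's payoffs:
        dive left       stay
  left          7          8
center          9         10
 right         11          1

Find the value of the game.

101/11

Row left is strictly dominated by row center, so the kicker never plays it.
The remaining 2×2 game on (center, right) × (dive left, stay) has no saddle point. Let the kicker play center with probability p; indifference gives 9p + 11(1−p) = 10p + (1−p), so p = 10/11.
Similarly the goalkeeper's optimal q on dive left is 9/11, and the value is 9·(9/11) + (10)·(2/11) = 101/11.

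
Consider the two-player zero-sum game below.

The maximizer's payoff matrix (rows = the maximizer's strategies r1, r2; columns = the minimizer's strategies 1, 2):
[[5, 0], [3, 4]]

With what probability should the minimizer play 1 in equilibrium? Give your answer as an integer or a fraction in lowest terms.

2/3

Row minima are 0 and 3, so the maximizer's maximin is 3; column maxima are 5 and 4, so the minimizer's minimax is 4. These differ, so the equilibrium is in mixed strategies.
Let the minimizer play 1 with probability q. The maximizer is indifferent when 5q = 3q + 4(1−q), giving q = 2/3.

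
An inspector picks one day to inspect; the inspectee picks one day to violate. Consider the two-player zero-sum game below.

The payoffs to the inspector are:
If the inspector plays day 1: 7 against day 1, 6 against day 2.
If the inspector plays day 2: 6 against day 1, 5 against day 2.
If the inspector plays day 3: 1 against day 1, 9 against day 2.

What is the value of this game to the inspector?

Row day 2 is strictly dominated by row day 1, so the inspector never plays it.
The remaining 2×2 game on (day 1, day 3) × (day 1, day 2) has no saddle point. Let the inspector play day 1 with probability p; indifference gives 7p + (1−p) = 6p + 9(1−p), so p = 8/9.
Similarly the inspectee's optimal q on day 1 is 1/3, and the value is 7·(1/3) + (6)·(2/3) = 19/3.

19/3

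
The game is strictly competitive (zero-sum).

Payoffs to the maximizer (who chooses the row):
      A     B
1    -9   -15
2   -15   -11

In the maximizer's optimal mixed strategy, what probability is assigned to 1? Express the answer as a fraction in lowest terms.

2/5

Row minima are -15 and -15, so the maximizer's maximin is -15; column maxima are -9 and -11, so the minimizer's minimax is -11. These differ, so the equilibrium is in mixed strategies.
Let the maximizer play 1 with probability p. The minimizer is indifferent when −9p − 15(1−p) = −15p − 11(1−p), giving p = 2/5.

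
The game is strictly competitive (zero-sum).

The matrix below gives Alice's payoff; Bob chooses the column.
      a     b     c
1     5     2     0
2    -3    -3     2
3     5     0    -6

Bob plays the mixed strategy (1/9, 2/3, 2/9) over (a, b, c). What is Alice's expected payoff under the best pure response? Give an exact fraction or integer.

1: (5)·(1/9) + (2)·(2/3) + (0)·(2/9) = 17/9.
2: (-3)·(1/9) + (-3)·(2/3) + (2)·(2/9) = -17/9.
3: (5)·(1/9) + (0)·(2/3) + (-6)·(2/9) = -7/9.
The best pure response is 1 with expected payoff 17/9.

17/9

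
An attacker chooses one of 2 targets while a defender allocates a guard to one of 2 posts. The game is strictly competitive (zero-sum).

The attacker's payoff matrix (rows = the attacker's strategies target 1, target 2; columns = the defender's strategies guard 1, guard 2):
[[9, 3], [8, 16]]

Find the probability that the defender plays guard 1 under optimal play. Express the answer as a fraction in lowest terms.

Row minima are 3 and 8, so the attacker's maximin is 8; column maxima are 9 and 16, so the defender's minimax is 9. These differ, so the equilibrium is in mixed strategies.
Let the defender play guard 1 with probability q. The attacker is indifferent when 9q + 3(1−q) = 8q + 16(1−q), giving q = 13/14.

13/14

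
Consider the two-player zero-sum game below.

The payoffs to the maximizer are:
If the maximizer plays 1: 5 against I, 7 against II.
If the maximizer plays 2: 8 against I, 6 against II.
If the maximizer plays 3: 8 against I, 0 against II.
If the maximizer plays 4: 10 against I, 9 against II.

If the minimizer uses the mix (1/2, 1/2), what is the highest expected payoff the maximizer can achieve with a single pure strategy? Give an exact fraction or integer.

1: (5)·(1/2) + (7)·(1/2) = 6.
2: (8)·(1/2) + (6)·(1/2) = 7.
3: (8)·(1/2) + (0)·(1/2) = 4.
4: (10)·(1/2) + (9)·(1/2) = 19/2.
The best pure response is 4 with expected payoff 19/2.

19/2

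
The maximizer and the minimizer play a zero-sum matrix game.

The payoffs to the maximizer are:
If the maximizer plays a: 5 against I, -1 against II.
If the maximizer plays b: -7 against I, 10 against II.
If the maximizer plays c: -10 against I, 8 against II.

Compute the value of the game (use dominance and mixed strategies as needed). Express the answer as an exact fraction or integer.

Row c is strictly dominated by row b, so the maximizer never plays it.
The remaining 2×2 game on (a, b) × (I, II) has no saddle point. Let the maximizer play a with probability p; indifference gives 5p − 7(1−p) = −p + 10(1−p), so p = 17/23.
Similarly the minimizer's optimal q on I is 11/23, and the value is 5·(11/23) + (-1)·(12/23) = 43/23.

43/23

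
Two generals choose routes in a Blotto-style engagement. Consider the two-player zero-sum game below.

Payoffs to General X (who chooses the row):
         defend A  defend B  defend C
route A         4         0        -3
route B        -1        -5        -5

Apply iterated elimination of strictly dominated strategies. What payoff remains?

-3

Row route B is strictly dominated by row route A (4>-1, 0>-5, -3>-5); eliminate route B.
Column defend B is strictly dominated by defend C for General Y (-3<0); eliminate defend B.
Column defend A is strictly dominated by defend C for General Y (-3<4); eliminate defend A.
Only (route A, defend C) remains, with payoff -3.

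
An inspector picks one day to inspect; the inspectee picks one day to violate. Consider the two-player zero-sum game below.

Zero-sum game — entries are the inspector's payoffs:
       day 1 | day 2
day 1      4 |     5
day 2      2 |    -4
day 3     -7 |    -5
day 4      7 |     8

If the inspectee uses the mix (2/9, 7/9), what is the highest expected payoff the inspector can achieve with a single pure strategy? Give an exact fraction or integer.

day 1: (4)·(2/9) + (5)·(7/9) = 43/9.
day 2: (2)·(2/9) + (-4)·(7/9) = -8/3.
day 3: (-7)·(2/9) + (-5)·(7/9) = -49/9.
day 4: (7)·(2/9) + (8)·(7/9) = 70/9.
The best pure response is day 4 with expected payoff 70/9.

70/9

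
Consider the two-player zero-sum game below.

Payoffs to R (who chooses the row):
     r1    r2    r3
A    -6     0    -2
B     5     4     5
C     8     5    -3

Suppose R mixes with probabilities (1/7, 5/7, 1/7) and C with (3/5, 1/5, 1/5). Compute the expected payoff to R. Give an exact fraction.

Against (3/5, 1/5, 1/5), each row's expected payoff is A: -4; B: 24/5; C: 26/5.
Taking the (1/7, 5/7, 1/7)-weighted average: (1/7)·(-4) + (5/7)·(24/5) + (1/7)·(26/5) = 18/5.

18/5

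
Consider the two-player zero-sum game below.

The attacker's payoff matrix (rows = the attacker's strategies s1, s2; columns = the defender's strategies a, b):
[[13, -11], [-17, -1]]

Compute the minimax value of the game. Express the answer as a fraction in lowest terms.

Row minima are -11 and -17, so the attacker's maximin is -11; column maxima are 13 and -1, so the defender's minimax is -1. These differ, so the equilibrium is in mixed strategies.
Let the attacker play s1 with probability p. The defender is indifferent when 13p − 17(1−p) = −11p − (1−p), giving p = 2/5.
Let the defender play a with probability q. The attacker is indifferent when 13q − 11(1−q) = −17q − (1−q), giving q = 1/4.
The value is 13·(1/4) + (-11)·(3/4) = -5.

-5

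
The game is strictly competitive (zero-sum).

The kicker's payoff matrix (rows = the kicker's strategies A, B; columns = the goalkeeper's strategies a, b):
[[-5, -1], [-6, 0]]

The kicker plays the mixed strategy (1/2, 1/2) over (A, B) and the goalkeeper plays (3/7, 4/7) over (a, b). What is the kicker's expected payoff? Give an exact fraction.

Against (3/7, 4/7), each row's expected payoff is A: -19/7; B: -18/7.
Taking the (1/2, 1/2)-weighted average: (1/2)·(-19/7) + (1/2)·(-18/7) = -37/14.

-37/14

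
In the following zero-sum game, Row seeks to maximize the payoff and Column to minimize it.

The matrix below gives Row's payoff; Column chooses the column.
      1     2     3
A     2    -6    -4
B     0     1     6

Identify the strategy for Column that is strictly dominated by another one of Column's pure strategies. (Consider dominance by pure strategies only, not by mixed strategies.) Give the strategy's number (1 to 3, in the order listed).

Column prefers columns that give Row less. Compare 3 with 2: -6 < -4, 1 < 6.
So 2 strictly dominates 3 for Column; 3 is strictly dominated.

3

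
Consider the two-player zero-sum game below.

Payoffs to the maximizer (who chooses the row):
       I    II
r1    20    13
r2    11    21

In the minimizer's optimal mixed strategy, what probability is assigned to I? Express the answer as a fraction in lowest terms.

8/17

Row minima are 13 and 11, so the maximizer's maximin is 13; column maxima are 20 and 21, so the minimizer's minimax is 20. These differ, so the equilibrium is in mixed strategies.
Let the minimizer play I with probability q. The maximizer is indifferent when 20q + 13(1−q) = 11q + 21(1−q), giving q = 8/17.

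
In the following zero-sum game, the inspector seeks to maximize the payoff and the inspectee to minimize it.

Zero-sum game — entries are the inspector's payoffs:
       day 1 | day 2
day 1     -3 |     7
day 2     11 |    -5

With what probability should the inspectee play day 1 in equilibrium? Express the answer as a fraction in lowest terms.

6/13

Row minima are -3 and -5, so the inspector's maximin is -3; column maxima are 11 and 7, so the inspectee's minimax is 7. These differ, so the equilibrium is in mixed strategies.
Let the inspectee play day 1 with probability q. The inspector is indifferent when −3q + 7(1−q) = 11q − 5(1−q), giving q = 6/13.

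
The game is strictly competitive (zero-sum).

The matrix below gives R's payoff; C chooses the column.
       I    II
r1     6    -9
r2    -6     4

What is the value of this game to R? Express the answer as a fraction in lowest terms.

Row minima are -9 and -6, so R's maximin is -6; column maxima are 6 and 4, so C's minimax is 4. These differ, so the equilibrium is in mixed strategies.
Let R play r1 with probability p. C is indifferent when 6p − 6(1−p) = −9p + 4(1−p), giving p = 2/5.
Let C play I with probability q. R is indifferent when 6q − 9(1−q) = −6q + 4(1−q), giving q = 13/25.
The value is 6·(13/25) + (-9)·(12/25) = -6/5.

-6/5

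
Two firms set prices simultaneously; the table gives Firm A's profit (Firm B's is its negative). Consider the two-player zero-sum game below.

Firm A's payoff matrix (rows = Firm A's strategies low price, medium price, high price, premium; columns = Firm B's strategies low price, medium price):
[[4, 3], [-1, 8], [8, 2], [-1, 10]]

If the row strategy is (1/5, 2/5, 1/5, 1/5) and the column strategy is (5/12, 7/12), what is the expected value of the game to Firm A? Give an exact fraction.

131/30

Against (5/12, 7/12), each row's expected payoff is low price: 41/12; medium price: 17/4; high price: 9/2; premium: 65/12.
Taking the (1/5, 2/5, 1/5, 1/5)-weighted average: (1/5)·(41/12) + (2/5)·(17/4) + (1/5)·(9/2) + (1/5)·(65/12) = 131/30.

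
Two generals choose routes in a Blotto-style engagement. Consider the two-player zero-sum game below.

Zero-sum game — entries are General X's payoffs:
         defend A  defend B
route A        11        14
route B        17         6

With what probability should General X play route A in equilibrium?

11/14

Row minima are 11 and 6, so General X's maximin is 11; column maxima are 17 and 14, so General Y's minimax is 14. These differ, so the equilibrium is in mixed strategies.
Let General X play route A with probability p. General Y is indifferent when 11p + 17(1−p) = 14p + 6(1−p), giving p = 11/14.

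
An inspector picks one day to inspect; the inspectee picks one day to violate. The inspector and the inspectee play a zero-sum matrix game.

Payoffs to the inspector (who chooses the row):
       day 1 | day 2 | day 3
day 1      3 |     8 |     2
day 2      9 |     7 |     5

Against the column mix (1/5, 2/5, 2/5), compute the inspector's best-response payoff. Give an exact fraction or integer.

33/5

day 1: (3)·(1/5) + (8)·(2/5) + (2)·(2/5) = 23/5.
day 2: (9)·(1/5) + (7)·(2/5) + (5)·(2/5) = 33/5.
The best pure response is day 2 with expected payoff 33/5.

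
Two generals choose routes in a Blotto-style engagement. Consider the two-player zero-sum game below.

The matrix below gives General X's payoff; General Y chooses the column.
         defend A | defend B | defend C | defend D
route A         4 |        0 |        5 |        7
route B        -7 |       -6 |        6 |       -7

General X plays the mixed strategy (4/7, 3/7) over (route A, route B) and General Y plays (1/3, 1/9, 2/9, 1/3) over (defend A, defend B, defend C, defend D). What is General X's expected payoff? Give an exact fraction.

64/63

Against (1/3, 1/9, 2/9, 1/3), each row's expected payoff is route A: 43/9; route B: -4.
Taking the (4/7, 3/7)-weighted average: (4/7)·(43/9) + (3/7)·(-4) = 64/63.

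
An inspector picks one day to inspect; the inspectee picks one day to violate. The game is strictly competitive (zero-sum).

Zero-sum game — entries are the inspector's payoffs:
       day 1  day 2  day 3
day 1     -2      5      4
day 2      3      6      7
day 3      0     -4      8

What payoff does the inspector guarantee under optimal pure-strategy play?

Row minima: -2, 3, -4 → the inspector's maximin is 3.
Column maxima: 3, 6, 8 → the inspectee's minimax is 3.
They coincide at (day 2, day 1), so the value is 3.

3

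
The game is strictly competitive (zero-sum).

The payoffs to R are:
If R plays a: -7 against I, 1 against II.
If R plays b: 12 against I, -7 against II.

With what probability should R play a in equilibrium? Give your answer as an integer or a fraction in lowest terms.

Row minima are -7 and -7, so R's maximin is -7; column maxima are 12 and 1, so C's minimax is 1. These differ, so the equilibrium is in mixed strategies.
Let R play a with probability p. C is indifferent when −7p + 12(1−p) = p − 7(1−p), giving p = 19/27.

19/27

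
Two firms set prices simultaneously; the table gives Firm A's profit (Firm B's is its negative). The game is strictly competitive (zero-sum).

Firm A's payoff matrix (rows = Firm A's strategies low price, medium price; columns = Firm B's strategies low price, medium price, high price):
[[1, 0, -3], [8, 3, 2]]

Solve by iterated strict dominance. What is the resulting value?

2

Column medium price is strictly dominated by high price for Firm B (-3<0, 2<3); eliminate medium price.
Column low price is strictly dominated by high price for Firm B (-3<1, 2<8); eliminate low price.
Row low price is strictly dominated by row medium price (2>-3); eliminate low price.
Only (medium price, high price) remains, with payoff 2.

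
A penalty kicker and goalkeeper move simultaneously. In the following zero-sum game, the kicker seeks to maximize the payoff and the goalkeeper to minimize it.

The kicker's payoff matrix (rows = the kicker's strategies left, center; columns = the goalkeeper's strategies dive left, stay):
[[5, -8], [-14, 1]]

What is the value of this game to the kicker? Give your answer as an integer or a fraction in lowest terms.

-107/28

Row minima are -8 and -14, so the kicker's maximin is -8; column maxima are 5 and 1, so the goalkeeper's minimax is 1. These differ, so the equilibrium is in mixed strategies.
Let the kicker play left with probability p. The goalkeeper is indifferent when 5p − 14(1−p) = −8p + (1−p), giving p = 15/28.
Let the goalkeeper play dive left with probability q. The kicker is indifferent when 5q − 8(1−q) = −14q + (1−q), giving q = 9/28.
The value is 5·(9/28) + (-8)·(19/28) = -107/28.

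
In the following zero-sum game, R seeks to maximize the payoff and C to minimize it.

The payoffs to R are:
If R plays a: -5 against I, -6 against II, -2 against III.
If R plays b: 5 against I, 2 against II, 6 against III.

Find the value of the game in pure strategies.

2

Row minima: -6, 2 → R's maximin is 2.
Column maxima: 5, 2, 6 → C's minimax is 2.
They coincide at (b, II), so the value is 2.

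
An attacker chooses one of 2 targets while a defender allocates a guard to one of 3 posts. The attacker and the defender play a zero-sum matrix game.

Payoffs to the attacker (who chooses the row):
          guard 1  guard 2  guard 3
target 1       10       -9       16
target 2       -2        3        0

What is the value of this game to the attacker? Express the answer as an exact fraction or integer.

1/2

Column guard 3 is strictly dominated by guard 1 for the defender (it gives the attacker more in every row).
The remaining 2×2 game on (target 1, target 2) × (guard 1, guard 2) has no saddle point. Let the attacker play target 1 with probability p; indifference gives 10p − 2(1−p) = −9p + 3(1−p), so p = 5/24.
Similarly the defender's optimal q on guard 1 is 1/2, and the value is 10·(1/2) + (-9)·(1/2) = 1/2.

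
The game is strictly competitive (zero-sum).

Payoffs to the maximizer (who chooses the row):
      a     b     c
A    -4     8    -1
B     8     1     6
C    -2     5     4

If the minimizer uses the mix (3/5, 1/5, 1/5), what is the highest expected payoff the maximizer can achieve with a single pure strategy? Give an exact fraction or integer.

A: (-4)·(3/5) + (8)·(1/5) + (-1)·(1/5) = -1.
B: (8)·(3/5) + (1)·(1/5) + (6)·(1/5) = 31/5.
C: (-2)·(3/5) + (5)·(1/5) + (4)·(1/5) = 3/5.
The best pure response is B with expected payoff 31/5.

31/5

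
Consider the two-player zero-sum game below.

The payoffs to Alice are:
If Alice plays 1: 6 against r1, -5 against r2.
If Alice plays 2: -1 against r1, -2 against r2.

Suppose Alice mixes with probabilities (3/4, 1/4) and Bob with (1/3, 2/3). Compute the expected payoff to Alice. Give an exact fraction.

Against (1/3, 2/3), each row's expected payoff is 1: -4/3; 2: -5/3.
Taking the (3/4, 1/4)-weighted average: (3/4)·(-4/3) + (1/4)·(-5/3) = -17/12.

-17/12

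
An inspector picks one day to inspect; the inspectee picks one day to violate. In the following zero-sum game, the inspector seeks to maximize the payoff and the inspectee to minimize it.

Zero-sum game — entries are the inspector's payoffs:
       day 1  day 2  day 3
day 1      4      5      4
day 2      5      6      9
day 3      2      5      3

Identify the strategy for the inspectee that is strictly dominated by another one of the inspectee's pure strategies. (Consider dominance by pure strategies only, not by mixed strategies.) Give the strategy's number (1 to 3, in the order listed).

The inspectee prefers columns that give the inspector less. Compare day 2 with day 1: 4 < 5, 5 < 6, 2 < 5.
So day 1 strictly dominates day 2 for the inspectee; day 2 is strictly dominated.

2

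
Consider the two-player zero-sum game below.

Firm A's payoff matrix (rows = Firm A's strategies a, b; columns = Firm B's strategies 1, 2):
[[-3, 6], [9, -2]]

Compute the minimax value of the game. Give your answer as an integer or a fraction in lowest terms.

12/5

Row minima are -3 and -2, so Firm A's maximin is -2; column maxima are 9 and 6, so Firm B's minimax is 6. These differ, so the equilibrium is in mixed strategies.
Let Firm A play a with probability p. Firm B is indifferent when −3p + 9(1−p) = 6p − 2(1−p), giving p = 11/20.
Let Firm B play 1 with probability q. Firm A is indifferent when −3q + 6(1−q) = 9q − 2(1−q), giving q = 2/5.
The value is -3·(2/5) + (6)·(3/5) = 12/5.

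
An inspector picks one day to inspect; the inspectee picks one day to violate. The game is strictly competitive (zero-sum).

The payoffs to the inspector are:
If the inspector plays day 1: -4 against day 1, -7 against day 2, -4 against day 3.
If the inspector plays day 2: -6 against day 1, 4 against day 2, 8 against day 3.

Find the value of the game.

Column day 3 is strictly dominated by day 2 for the inspectee (it gives the inspector more in every row).
The remaining 2×2 game on (day 1, day 2) × (day 1, day 2) has no saddle point. Let the inspector play day 1 with probability p; indifference gives −4p − 6(1−p) = −7p + 4(1−p), so p = 10/13.
Similarly the inspectee's optimal q on day 1 is 11/13, and the value is -4·(11/13) + (-7)·(2/13) = -58/13.

-58/13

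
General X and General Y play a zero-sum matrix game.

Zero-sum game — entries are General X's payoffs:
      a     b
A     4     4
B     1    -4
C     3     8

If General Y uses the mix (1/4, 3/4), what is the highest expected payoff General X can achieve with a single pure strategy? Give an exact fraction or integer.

A: (4)·(1/4) + (4)·(3/4) = 4.
B: (1)·(1/4) + (-4)·(3/4) = -11/4.
C: (3)·(1/4) + (8)·(3/4) = 27/4.
The best pure response is C with expected payoff 27/4.

27/4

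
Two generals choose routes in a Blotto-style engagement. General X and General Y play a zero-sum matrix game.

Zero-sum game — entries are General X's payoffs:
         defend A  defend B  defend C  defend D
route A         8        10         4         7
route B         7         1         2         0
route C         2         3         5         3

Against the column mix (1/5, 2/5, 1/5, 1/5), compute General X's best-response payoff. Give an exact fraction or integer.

route A: (8)·(1/5) + (10)·(2/5) + (4)·(1/5) + (7)·(1/5) = 39/5.
route B: (7)·(1/5) + (1)·(2/5) + (2)·(1/5) + (0)·(1/5) = 11/5.
route C: (2)·(1/5) + (3)·(2/5) + (5)·(1/5) + (3)·(1/5) = 16/5.
The best pure response is route A with expected payoff 39/5.

39/5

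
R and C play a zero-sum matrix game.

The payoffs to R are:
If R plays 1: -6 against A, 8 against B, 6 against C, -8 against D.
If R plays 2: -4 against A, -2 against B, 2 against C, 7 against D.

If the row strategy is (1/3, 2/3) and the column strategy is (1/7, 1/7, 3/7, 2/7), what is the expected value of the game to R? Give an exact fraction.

32/21

Against (1/7, 1/7, 3/7, 2/7), each row's expected payoff is 1: 4/7; 2: 2.
Taking the (1/3, 2/3)-weighted average: (1/3)·(4/7) + (2/3)·(2) = 32/21.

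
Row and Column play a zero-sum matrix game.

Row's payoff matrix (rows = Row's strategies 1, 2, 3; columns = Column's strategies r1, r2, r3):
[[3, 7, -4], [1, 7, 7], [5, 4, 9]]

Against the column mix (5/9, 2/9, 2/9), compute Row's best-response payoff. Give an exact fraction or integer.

17/3

1: (3)·(5/9) + (7)·(2/9) + (-4)·(2/9) = 7/3.
2: (1)·(5/9) + (7)·(2/9) + (7)·(2/9) = 11/3.
3: (5)·(5/9) + (4)·(2/9) + (9)·(2/9) = 17/3.
The best pure response is 3 with expected payoff 17/3.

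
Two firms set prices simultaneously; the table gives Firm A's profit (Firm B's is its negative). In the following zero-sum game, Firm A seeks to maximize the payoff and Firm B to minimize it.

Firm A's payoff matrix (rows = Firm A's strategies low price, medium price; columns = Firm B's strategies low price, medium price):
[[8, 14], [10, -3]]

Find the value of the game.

164/19

Row minima are 8 and -3, so Firm A's maximin is 8; column maxima are 10 and 14, so Firm B's minimax is 10. These differ, so the equilibrium is in mixed strategies.
Let Firm A play low price with probability p. Firm B is indifferent when 8p + 10(1−p) = 14p − 3(1−p), giving p = 13/19.
Let Firm B play low price with probability q. Firm A is indifferent when 8q + 14(1−q) = 10q − 3(1−q), giving q = 17/19.
The value is 8·(17/19) + (14)·(2/19) = 164/19.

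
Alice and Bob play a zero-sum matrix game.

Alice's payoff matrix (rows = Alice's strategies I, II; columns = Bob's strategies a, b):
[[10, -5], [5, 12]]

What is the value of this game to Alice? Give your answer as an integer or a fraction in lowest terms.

145/22

Row minima are -5 and 5, so Alice's maximin is 5; column maxima are 10 and 12, so Bob's minimax is 10. These differ, so the equilibrium is in mixed strategies.
Let Alice play I with probability p. Bob is indifferent when 10p + 5(1−p) = −5p + 12(1−p), giving p = 7/22.
Let Bob play a with probability q. Alice is indifferent when 10q − 5(1−q) = 5q + 12(1−q), giving q = 17/22.
The value is 10·(17/22) + (-5)·(5/22) = 145/22.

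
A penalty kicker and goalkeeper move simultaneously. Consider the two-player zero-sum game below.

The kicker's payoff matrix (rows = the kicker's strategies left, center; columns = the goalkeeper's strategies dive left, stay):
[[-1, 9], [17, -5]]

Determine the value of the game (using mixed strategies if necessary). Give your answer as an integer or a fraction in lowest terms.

37/8

Row minima are -1 and -5, so the kicker's maximin is -1; column maxima are 17 and 9, so the goalkeeper's minimax is 9. These differ, so the equilibrium is in mixed strategies.
Let the kicker play left with probability p. The goalkeeper is indifferent when −p + 17(1−p) = 9p − 5(1−p), giving p = 11/16.
Let the goalkeeper play dive left with probability q. The kicker is indifferent when −q + 9(1−q) = 17q − 5(1−q), giving q = 7/16.
The value is -1·(7/16) + (9)·(9/16) = 37/8.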